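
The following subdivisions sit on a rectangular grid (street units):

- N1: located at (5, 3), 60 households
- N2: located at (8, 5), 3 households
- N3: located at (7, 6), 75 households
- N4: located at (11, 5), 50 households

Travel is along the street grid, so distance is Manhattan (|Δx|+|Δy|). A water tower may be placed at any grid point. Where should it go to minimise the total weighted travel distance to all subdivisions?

(7, 5)

Manhattan distance separates: Σwᵢ(|x−xᵢ|+|y−yᵢ|) = Σwᵢ|x−xᵢ| + Σwᵢ|y−yᵢ|, so x and y are optimised independently as 1-D weighted medians.
Total weight W = 188; half = 94.
x-coordinate, sorted with cumulative weight:
  x=5 (N1, w=60) cum 60
  x=7 (N3, w=75) cum 135  ← median
  x=8 (N2, w=3) cum 138
  x=11 (N4, w=50) cum 188
⇒ x* = 7
y-coordinate, sorted with cumulative weight:
  y=3 (N1, w=60) cum 60
  y=5 (N2, w=3) cum 63
  y=5 (N4, w=50) cum 113  ← median
  y=6 (N3, w=75) cum 188
⇒ y* = 5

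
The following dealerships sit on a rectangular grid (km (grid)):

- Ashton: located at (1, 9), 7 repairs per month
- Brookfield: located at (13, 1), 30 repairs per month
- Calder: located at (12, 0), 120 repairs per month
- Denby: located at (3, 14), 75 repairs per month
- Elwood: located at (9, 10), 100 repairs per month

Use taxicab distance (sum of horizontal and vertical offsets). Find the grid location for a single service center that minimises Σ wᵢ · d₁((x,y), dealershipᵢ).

(9, 10)

Manhattan distance separates: Σwᵢ(|x−xᵢ|+|y−yᵢ|) = Σwᵢ|x−xᵢ| + Σwᵢ|y−yᵢ|, so x and y are optimised independently as 1-D weighted medians.
Total weight W = 332; half = 166.
x-coordinate, sorted with cumulative weight:
  x=1 (Ashton, w=7) cum 7
  x=3 (Denby, w=75) cum 82
  x=9 (Elwood, w=100) cum 182  ← median
  x=12 (Calder, w=120) cum 302
  x=13 (Brookfield, w=30) cum 332
⇒ x* = 9
y-coordinate, sorted with cumulative weight:
  y=0 (Calder, w=120) cum 120
  y=1 (Brookfield, w=30) cum 150
  y=9 (Ashton, w=7) cum 157
  y=10 (Elwood, w=100) cum 257  ← median
  y=14 (Denby, w=75) cum 332
⇒ y* = 10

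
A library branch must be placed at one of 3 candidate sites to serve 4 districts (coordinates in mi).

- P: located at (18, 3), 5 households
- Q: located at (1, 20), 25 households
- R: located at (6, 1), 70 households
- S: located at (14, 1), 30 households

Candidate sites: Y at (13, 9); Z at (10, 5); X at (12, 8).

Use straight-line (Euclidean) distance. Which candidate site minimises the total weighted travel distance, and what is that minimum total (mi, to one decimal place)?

Z, total 1044.2 mi

Total weighted distance at each candidate:
  Y (13, 9): total = 1432.0
  Z (10, 5): total = 1044.2
  X (12, 8): total = 1309.8
Minimum is at Z with total 1044.2 mi.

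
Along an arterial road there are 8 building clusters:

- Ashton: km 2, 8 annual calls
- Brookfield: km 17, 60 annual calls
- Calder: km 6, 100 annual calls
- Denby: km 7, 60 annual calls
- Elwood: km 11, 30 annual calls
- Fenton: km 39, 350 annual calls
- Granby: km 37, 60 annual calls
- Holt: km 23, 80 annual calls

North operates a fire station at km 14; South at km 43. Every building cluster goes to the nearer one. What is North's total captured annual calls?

The indifferent point is the midpoint (14+43)/2 = 28.5; building clusters left of it (closer to North at 14) go to North, those right go to South.
  Ashton at 2 (w=8) → North
  Calder at 6 (w=100) → North
  Denby at 7 (w=60) → North
  Elwood at 11 (w=30) → North
  Brookfield at 17 (w=60) → North
  Holt at 23 (w=80) → North
  Granby at 37 (w=60) → South
  Fenton at 39 (w=350) → South
North captures 338; South captures 410.

338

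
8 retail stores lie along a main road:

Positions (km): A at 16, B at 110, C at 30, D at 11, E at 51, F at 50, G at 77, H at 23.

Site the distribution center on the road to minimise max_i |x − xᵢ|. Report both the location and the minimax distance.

location 60.5, max distance 49.5

The 1-center on a line is the midpoint of the two extreme points: leftmost at 11, rightmost at 110.
Optimal location = (11 + 110)/2 = 60.5; maximum distance = (110 − 11)/2 = 49.5.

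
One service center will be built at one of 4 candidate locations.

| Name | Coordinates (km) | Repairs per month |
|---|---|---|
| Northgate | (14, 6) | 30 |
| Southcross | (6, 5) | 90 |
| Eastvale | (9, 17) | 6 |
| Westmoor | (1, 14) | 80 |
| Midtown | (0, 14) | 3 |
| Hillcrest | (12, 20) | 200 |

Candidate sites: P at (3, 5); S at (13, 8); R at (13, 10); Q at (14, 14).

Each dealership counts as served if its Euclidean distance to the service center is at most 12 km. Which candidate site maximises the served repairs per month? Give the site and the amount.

R, covering 326

Coverage radius r = 12 km; a point is covered iff (Δx)²+(Δy)² ≤ 12² = 144.
  P (3, 5): covers {Northgate, Southcross, Westmoor, Midtown} → 203
  S (13, 8): covers {Northgate, Southcross, Eastvale} → 126
  R (13, 10): covers {Northgate, Southcross, Eastvale, Hillcrest} → 326
  Q (14, 14): covers {Northgate, Eastvale, Hillcrest} → 236
Maximum coverage at R: 326 repairs per month.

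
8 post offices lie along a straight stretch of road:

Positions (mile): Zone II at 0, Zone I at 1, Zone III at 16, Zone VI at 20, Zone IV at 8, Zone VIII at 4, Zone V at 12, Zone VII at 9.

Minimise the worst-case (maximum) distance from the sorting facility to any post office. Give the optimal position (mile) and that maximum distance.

location 10, max distance 10

The 1-center on a line is the midpoint of the two extreme points: leftmost at 0, rightmost at 20.
Optimal location = (0 + 20)/2 = 10; maximum distance = (20 − 0)/2 = 10.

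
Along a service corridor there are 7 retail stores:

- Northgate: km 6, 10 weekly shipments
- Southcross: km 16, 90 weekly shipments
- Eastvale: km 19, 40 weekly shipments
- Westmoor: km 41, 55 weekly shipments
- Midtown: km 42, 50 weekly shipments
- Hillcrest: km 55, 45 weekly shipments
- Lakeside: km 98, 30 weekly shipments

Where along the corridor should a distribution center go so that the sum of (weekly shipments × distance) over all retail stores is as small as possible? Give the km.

x = 41

For a sum of weighted absolute distances on a line, the optimum is the weighted median (not the mean). Total weight W = 320; half-weight = 160.
Sort by position and accumulate weight:
  km 6 (Northgate, w=10) → cum 10
  km 16 (Southcross, w=90) → cum 100
  km 19 (Eastvale, w=40) → cum 140
  km 41 (Westmoor, w=55) → cum 195  ≥ 160 → median here
  km 42 (Midtown, w=50) → cum 245
  km 55 (Hillcrest, w=45) → cum 290
  km 98 (Lakeside, w=30) → cum 320
Optimal location: km 41.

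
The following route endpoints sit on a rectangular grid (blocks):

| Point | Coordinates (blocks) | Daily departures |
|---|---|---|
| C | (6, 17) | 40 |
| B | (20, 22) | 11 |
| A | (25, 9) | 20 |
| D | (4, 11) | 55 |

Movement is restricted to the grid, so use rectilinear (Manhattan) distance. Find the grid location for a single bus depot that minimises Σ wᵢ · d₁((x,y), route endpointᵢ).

(6, 11)

Manhattan distance separates: Σwᵢ(|x−xᵢ|+|y−yᵢ|) = Σwᵢ|x−xᵢ| + Σwᵢ|y−yᵢ|, so x and y are optimised independently as 1-D weighted medians.
Total weight W = 126; half = 63.
x-coordinate, sorted with cumulative weight:
  x=4 (D, w=55) cum 55
  x=6 (C, w=40) cum 95  ← median
  x=20 (B, w=11) cum 106
  x=25 (A, w=20) cum 126
⇒ x* = 6
y-coordinate, sorted with cumulative weight:
  y=9 (A, w=20) cum 20
  y=11 (D, w=55) cum 75  ← median
  y=17 (C, w=40) cum 115
  y=22 (B, w=11) cum 126
⇒ y* = 11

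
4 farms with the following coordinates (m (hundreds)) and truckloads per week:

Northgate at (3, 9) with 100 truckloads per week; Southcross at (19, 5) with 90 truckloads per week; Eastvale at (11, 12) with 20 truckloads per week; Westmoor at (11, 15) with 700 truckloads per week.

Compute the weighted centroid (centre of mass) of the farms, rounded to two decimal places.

The minimiser of Σwᵢ‖p−pᵢ‖² is the weighted centroid p* = (Σwᵢpᵢ)/(Σwᵢ).
Σwᵢ = 910.
Σwᵢxᵢ = 100·3 + 90·19 + 20·11 + 700·11 = 9930.
Σwᵢyᵢ = 100·9 + 90·5 + 20·12 + 700·15 = 12090.
x* = 9930/910 = 10.91, y* = 12090/910 = 13.29.

(10.91, 13.29)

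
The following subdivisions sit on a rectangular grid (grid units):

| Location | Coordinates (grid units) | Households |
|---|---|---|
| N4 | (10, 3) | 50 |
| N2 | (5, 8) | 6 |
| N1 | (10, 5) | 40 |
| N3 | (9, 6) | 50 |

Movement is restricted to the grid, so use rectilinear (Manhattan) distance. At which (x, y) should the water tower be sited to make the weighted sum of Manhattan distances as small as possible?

Manhattan distance separates: Σwᵢ(|x−xᵢ|+|y−yᵢ|) = Σwᵢ|x−xᵢ| + Σwᵢ|y−yᵢ|, so x and y are optimised independently as 1-D weighted medians.
Total weight W = 146; half = 73.
x-coordinate, sorted with cumulative weight:
  x=5 (N2, w=6) cum 6
  x=9 (N3, w=50) cum 56
  x=10 (N4, w=50) cum 106  ← median
  x=10 (N1, w=40) cum 146
⇒ x* = 10
y-coordinate, sorted with cumulative weight:
  y=3 (N4, w=50) cum 50
  y=5 (N1, w=40) cum 90  ← median
  y=6 (N3, w=50) cum 140
  y=8 (N2, w=6) cum 146
⇒ y* = 5

(10, 5)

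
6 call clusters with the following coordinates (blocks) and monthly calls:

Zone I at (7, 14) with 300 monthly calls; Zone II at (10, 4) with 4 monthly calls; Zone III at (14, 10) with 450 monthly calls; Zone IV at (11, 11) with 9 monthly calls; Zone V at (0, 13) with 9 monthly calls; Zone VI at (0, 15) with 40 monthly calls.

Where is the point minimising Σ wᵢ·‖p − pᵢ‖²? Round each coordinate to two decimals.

(10.52, 11.74)

The minimiser of Σwᵢ‖p−pᵢ‖² is the weighted centroid p* = (Σwᵢpᵢ)/(Σwᵢ).
Σwᵢ = 812.
Σwᵢxᵢ = 300·7 + 4·10 + 450·14 + 9·11 + 9·0 + 40·0 = 8539.
Σwᵢyᵢ = 300·14 + 4·4 + 450·10 + 9·11 + 9·13 + 40·15 = 9532.
x* = 8539/812 = 10.52, y* = 9532/812 = 11.74.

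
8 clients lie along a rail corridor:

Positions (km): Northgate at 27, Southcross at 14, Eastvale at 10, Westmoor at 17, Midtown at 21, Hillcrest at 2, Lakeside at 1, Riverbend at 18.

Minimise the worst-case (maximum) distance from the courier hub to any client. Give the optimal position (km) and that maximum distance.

The 1-center on a line is the midpoint of the two extreme points: leftmost at 1, rightmost at 27.
Optimal location = (1 + 27)/2 = 14; maximum distance = (27 − 1)/2 = 13.

location 14, max distance 13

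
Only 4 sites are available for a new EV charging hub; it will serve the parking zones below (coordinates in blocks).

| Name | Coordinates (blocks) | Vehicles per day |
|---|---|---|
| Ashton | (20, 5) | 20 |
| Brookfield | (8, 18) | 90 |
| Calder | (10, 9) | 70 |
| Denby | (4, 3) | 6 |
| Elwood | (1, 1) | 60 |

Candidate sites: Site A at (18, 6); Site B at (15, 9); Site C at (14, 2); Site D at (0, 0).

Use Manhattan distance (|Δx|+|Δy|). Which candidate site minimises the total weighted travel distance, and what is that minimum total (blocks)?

Site B, total 3392 blocks

Total weighted distance at each candidate:
  Site A (18, 6): total = 4232
  Site B (15, 9): total = 3392
  Site C (14, 2): total = 3836
  Site D (0, 0): total = 4332
Minimum is at Site B with total 3392 blocks.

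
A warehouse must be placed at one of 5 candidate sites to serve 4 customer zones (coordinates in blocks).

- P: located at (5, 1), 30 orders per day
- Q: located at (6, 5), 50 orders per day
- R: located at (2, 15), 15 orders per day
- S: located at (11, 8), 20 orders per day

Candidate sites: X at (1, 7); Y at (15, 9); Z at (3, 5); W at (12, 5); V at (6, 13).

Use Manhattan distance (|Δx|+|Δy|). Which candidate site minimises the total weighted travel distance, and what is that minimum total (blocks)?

Z, total 715 blocks

Total weighted distance at each candidate:
  X (1, 7): total = 1005
  Y (15, 9): total = 1575
  Z (3, 5): total = 715
  W (12, 5): total = 1010
  V (6, 13): total = 1080
Minimum is at Z with total 715 blocks.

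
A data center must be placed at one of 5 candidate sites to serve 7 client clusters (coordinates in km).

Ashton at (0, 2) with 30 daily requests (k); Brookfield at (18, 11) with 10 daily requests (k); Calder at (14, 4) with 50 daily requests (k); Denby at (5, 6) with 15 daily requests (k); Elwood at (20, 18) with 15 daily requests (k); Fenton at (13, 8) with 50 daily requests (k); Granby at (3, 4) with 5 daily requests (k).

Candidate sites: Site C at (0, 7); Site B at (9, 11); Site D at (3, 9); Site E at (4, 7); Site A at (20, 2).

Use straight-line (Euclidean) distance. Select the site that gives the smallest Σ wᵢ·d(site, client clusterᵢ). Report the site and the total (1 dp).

Total weighted distance at each candidate:
  Site C (0, 7): total = 2142.3
  Site B (9, 11): total = 1489.7
  Site D (3, 9): total = 1854.1
  Site E (4, 7): total = 1640.8
  Site A (20, 2): total = 2027.8
Minimum is at Site B with total 1489.7 km.

Site B, total 1489.7 km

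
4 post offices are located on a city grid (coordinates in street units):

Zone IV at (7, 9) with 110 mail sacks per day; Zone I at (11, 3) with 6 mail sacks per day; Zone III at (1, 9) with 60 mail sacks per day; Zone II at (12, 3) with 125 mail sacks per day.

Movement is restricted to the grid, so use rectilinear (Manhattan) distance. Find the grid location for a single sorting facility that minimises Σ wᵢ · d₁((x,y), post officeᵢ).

Manhattan distance separates: Σwᵢ(|x−xᵢ|+|y−yᵢ|) = Σwᵢ|x−xᵢ| + Σwᵢ|y−yᵢ|, so x and y are optimised independently as 1-D weighted medians.
Total weight W = 301; half = 150.5.
x-coordinate, sorted with cumulative weight:
  x=1 (Zone III, w=60) cum 60
  x=7 (Zone IV, w=110) cum 170  ← median
  x=11 (Zone I, w=6) cum 176
  x=12 (Zone II, w=125) cum 301
⇒ x* = 7
y-coordinate, sorted with cumulative weight:
  y=3 (Zone I, w=6) cum 6
  y=3 (Zone II, w=125) cum 131
  y=9 (Zone IV, w=110) cum 241  ← median
  y=9 (Zone III, w=60) cum 301
⇒ y* = 9

(7, 9)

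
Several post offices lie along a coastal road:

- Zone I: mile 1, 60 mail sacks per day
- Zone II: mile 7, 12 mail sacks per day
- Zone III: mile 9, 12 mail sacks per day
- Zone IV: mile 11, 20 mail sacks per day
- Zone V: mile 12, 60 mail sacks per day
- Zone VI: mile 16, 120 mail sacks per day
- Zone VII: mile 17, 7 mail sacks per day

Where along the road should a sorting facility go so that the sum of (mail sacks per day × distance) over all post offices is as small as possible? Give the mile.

For a sum of weighted absolute distances on a line, the optimum is the weighted median (not the mean). Total weight W = 291; half-weight = 145.5.
Sort by position and accumulate weight:
  mile 1 (Zone I, w=60) → cum 60
  mile 7 (Zone II, w=12) → cum 72
  mile 9 (Zone III, w=12) → cum 84
  mile 11 (Zone IV, w=20) → cum 104
  mile 12 (Zone V, w=60) → cum 164  ≥ 145.5 → median here
  mile 16 (Zone VI, w=120) → cum 284
  mile 17 (Zone VII, w=7) → cum 291
Optimal location: mile 12.

x = 12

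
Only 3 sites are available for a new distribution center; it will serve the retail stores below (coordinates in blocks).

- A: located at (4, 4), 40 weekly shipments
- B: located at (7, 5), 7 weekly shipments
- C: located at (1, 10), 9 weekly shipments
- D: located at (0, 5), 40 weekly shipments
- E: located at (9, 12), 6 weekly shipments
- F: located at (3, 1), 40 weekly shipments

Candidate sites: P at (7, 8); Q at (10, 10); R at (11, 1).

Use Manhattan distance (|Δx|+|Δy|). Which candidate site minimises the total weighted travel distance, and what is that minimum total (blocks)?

Total weighted distance at each candidate:
  P (7, 8): total = 1249
  Q (10, 10): total = 1875
  R (11, 1): total = 1625
Minimum is at P with total 1249 blocks.

P, total 1249 blocks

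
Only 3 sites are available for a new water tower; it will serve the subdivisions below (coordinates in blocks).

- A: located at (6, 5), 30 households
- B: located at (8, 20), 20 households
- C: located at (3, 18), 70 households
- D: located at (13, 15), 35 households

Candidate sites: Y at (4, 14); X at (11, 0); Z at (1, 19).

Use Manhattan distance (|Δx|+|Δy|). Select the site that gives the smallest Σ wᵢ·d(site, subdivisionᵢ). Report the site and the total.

Y, total 1230 blocks

Total weighted distance at each candidate:
  Y (4, 14): total = 1230
  X (11, 0): total = 3175
  Z (1, 19): total = 1500
Minimum is at Y with total 1230 blocks.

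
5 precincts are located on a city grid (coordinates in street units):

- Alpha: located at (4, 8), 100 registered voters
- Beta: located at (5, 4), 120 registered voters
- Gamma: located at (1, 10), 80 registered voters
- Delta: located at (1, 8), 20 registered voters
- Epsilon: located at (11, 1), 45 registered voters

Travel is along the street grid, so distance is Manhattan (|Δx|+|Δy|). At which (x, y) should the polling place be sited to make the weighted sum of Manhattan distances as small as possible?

(4, 8)

Manhattan distance separates: Σwᵢ(|x−xᵢ|+|y−yᵢ|) = Σwᵢ|x−xᵢ| + Σwᵢ|y−yᵢ|, so x and y are optimised independently as 1-D weighted medians.
Total weight W = 365; half = 182.5.
x-coordinate, sorted with cumulative weight:
  x=1 (Gamma, w=80) cum 80
  x=1 (Delta, w=20) cum 100
  x=4 (Alpha, w=100) cum 200  ← median
  x=5 (Beta, w=120) cum 320
  x=11 (Epsilon, w=45) cum 365
⇒ x* = 4
y-coordinate, sorted with cumulative weight:
  y=1 (Epsilon, w=45) cum 45
  y=4 (Beta, w=120) cum 165
  y=8 (Alpha, w=100) cum 265  ← median
  y=8 (Delta, w=20) cum 285
  y=10 (Gamma, w=80) cum 365
⇒ y* = 8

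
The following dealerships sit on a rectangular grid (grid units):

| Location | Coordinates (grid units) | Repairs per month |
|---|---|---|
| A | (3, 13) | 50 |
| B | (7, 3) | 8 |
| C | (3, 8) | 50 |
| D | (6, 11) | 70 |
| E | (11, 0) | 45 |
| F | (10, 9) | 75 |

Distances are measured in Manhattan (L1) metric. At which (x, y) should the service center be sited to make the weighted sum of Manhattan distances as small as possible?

(6, 9)

Manhattan distance separates: Σwᵢ(|x−xᵢ|+|y−yᵢ|) = Σwᵢ|x−xᵢ| + Σwᵢ|y−yᵢ|, so x and y are optimised independently as 1-D weighted medians.
Total weight W = 298; half = 149.
x-coordinate, sorted with cumulative weight:
  x=3 (A, w=50) cum 50
  x=3 (C, w=50) cum 100
  x=6 (D, w=70) cum 170  ← median
  x=7 (B, w=8) cum 178
  x=10 (F, w=75) cum 253
  x=11 (E, w=45) cum 298
⇒ x* = 6
y-coordinate, sorted with cumulative weight:
  y=0 (E, w=45) cum 45
  y=3 (B, w=8) cum 53
  y=8 (C, w=50) cum 103
  y=9 (F, w=75) cum 178  ← median
  y=11 (D, w=70) cum 248
  y=13 (A, w=50) cum 298
⇒ y* = 9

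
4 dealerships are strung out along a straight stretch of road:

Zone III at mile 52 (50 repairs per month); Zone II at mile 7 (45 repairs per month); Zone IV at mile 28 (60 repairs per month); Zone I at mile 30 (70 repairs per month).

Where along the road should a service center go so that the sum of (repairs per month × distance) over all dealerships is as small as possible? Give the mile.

For a sum of weighted absolute distances on a line, the optimum is the weighted median (not the mean). Total weight W = 225; half-weight = 112.5.
Sort by position and accumulate weight:
  mile 7 (Zone II, w=45) → cum 45
  mile 28 (Zone IV, w=60) → cum 105
  mile 30 (Zone I, w=70) → cum 175  ≥ 112.5 → median here
  mile 52 (Zone III, w=50) → cum 225
Optimal location: mile 30.

x = 30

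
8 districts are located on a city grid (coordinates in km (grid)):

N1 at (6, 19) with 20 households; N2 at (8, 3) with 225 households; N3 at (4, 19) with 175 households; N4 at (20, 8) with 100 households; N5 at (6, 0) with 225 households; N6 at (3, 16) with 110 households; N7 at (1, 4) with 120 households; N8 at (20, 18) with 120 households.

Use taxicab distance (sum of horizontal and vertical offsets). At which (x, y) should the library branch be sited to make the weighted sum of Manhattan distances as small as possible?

(6, 4)

Manhattan distance separates: Σwᵢ(|x−xᵢ|+|y−yᵢ|) = Σwᵢ|x−xᵢ| + Σwᵢ|y−yᵢ|, so x and y are optimised independently as 1-D weighted medians.
Total weight W = 1095; half = 547.5.
x-coordinate, sorted with cumulative weight:
  x=1 (N7, w=120) cum 120
  x=3 (N6, w=110) cum 230
  x=4 (N3, w=175) cum 405
  x=6 (N1, w=20) cum 425
  x=6 (N5, w=225) cum 650  ← median
  x=8 (N2, w=225) cum 875
  x=20 (N4, w=100) cum 975
  x=20 (N8, w=120) cum 1095
⇒ x* = 6
y-coordinate, sorted with cumulative weight:
  y=0 (N5, w=225) cum 225
  y=3 (N2, w=225) cum 450
  y=4 (N7, w=120) cum 570  ← median
  y=8 (N4, w=100) cum 670
  y=16 (N6, w=110) cum 780
  y=18 (N8, w=120) cum 900
  y=19 (N1, w=20) cum 920
  y=19 (N3, w=175) cum 1095
⇒ y* = 4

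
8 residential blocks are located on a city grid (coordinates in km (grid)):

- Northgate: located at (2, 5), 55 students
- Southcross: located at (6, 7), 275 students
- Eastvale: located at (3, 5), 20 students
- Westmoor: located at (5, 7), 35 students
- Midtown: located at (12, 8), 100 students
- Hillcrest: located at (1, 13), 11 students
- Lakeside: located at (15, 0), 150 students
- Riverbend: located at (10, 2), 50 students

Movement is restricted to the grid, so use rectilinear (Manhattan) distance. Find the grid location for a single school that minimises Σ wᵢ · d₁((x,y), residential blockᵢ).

(6, 7)

Manhattan distance separates: Σwᵢ(|x−xᵢ|+|y−yᵢ|) = Σwᵢ|x−xᵢ| + Σwᵢ|y−yᵢ|, so x and y are optimised independently as 1-D weighted medians.
Total weight W = 696; half = 348.
x-coordinate, sorted with cumulative weight:
  x=1 (Hillcrest, w=11) cum 11
  x=2 (Northgate, w=55) cum 66
  x=3 (Eastvale, w=20) cum 86
  x=5 (Westmoor, w=35) cum 121
  x=6 (Southcross, w=275) cum 396  ← median
  x=10 (Riverbend, w=50) cum 446
  x=12 (Midtown, w=100) cum 546
  x=15 (Lakeside, w=150) cum 696
⇒ x* = 6
y-coordinate, sorted with cumulative weight:
  y=0 (Lakeside, w=150) cum 150
  y=2 (Riverbend, w=50) cum 200
  y=5 (Northgate, w=55) cum 255
  y=5 (Eastvale, w=20) cum 275
  y=7 (Southcross, w=275) cum 550  ← median
  y=7 (Westmoor, w=35) cum 585
  y=8 (Midtown, w=100) cum 685
  y=13 (Hillcrest, w=11) cum 696
⇒ y* = 7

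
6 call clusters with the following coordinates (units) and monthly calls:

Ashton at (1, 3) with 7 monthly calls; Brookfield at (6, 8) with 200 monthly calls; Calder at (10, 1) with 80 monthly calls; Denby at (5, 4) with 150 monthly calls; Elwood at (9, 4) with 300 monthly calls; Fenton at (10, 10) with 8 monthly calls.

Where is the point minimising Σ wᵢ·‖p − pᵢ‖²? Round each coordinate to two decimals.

The minimiser of Σwᵢ‖p−pᵢ‖² is the weighted centroid p* = (Σwᵢpᵢ)/(Σwᵢ).
Σwᵢ = 745.
Σwᵢxᵢ = 7·1 + 200·6 + 80·10 + 150·5 + 300·9 + 8·10 = 5537.
Σwᵢyᵢ = 7·3 + 200·8 + 80·1 + 150·4 + 300·4 + 8·10 = 3581.
x* = 5537/745 = 7.43, y* = 3581/745 = 4.81.

(7.43, 4.81)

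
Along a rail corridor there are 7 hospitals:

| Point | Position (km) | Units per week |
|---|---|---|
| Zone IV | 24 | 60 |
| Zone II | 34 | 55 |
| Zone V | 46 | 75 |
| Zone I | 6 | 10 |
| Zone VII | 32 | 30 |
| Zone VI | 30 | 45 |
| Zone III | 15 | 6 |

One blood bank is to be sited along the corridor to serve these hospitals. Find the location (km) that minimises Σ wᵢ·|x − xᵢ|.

x = 32

For a sum of weighted absolute distances on a line, the optimum is the weighted median (not the mean). Total weight W = 281; half-weight = 140.5.
Sort by position and accumulate weight:
  km 6 (Zone I, w=10) → cum 10
  km 15 (Zone III, w=6) → cum 16
  km 24 (Zone IV, w=60) → cum 76
  km 30 (Zone VI, w=45) → cum 121
  km 32 (Zone VII, w=30) → cum 151  ≥ 140.5 → median here
  km 34 (Zone II, w=55) → cum 206
  km 46 (Zone V, w=75) → cum 281
Optimal location: km 32.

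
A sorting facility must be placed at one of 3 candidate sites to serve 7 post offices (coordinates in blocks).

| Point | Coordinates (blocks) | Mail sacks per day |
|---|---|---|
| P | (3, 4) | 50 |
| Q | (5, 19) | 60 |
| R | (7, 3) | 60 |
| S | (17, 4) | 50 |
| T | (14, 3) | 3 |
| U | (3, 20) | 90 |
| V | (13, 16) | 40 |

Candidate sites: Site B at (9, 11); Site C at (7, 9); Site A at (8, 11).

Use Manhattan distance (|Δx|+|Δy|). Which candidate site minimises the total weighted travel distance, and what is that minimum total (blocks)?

Total weighted distance at each candidate:
  Site B (9, 11): total = 4469
  Site C (7, 9): total = 4189
  Site A (8, 11): total = 4302
Minimum is at Site C with total 4189 blocks.

Site C, total 4189 blocks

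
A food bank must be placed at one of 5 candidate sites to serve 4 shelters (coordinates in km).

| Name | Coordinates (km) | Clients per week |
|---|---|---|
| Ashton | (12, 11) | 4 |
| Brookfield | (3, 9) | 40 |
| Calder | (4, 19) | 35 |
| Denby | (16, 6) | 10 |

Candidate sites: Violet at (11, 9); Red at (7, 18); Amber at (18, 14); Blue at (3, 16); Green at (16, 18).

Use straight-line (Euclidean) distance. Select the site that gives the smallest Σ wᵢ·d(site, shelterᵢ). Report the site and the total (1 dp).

Total weighted distance at each candidate:
  Violet (11, 9): total = 814.5
  Red (7, 18): total = 689.0
  Amber (18, 14): total = 1262.1
  Blue (3, 16): total = 595.9
  Green (16, 18): total = 1206.2
Minimum is at Blue with total 595.9 km.

Blue, total 595.9 km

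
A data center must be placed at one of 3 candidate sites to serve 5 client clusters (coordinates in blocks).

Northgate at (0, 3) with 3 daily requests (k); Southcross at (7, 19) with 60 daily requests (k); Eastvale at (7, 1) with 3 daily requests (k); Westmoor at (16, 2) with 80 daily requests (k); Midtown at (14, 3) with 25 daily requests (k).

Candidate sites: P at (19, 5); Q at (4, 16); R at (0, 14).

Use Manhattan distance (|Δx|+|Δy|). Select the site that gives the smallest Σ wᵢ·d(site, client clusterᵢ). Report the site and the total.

Total weighted distance at each candidate:
  P (19, 5): total = 2326
  Q (4, 16): total = 3120
  R (0, 14): total = 3678
Minimum is at P with total 2326 blocks.

P, total 2326 blocks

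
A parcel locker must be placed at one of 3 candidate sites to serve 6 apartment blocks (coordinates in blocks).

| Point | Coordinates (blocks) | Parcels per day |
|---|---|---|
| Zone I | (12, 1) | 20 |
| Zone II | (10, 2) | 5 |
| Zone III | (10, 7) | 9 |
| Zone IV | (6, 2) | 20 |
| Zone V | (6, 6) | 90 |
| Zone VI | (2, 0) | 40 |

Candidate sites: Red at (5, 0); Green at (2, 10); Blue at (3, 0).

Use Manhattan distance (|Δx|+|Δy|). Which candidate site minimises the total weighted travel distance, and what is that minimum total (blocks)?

Total weighted distance at each candidate:
  Red (5, 0): total = 1113
  Green (2, 10): total = 1919
  Blue (3, 0): total = 1321
Minimum is at Red with total 1113 blocks.

Red, total 1113 blocks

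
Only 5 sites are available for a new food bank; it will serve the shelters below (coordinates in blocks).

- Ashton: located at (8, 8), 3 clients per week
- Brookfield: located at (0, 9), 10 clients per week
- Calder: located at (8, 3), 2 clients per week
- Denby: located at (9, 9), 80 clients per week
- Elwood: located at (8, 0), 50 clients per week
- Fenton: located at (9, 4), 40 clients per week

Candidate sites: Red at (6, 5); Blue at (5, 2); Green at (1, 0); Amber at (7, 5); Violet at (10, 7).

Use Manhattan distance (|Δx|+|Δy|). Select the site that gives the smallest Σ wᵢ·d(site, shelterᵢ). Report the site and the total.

Total weighted distance at each candidate:
  Red (6, 5): total = 1193
  Blue (5, 2): total = 1525
  Green (1, 0): total = 2355
  Amber (7, 5): total = 1028
  Violet (10, 7): total = 991
Minimum is at Violet with total 991 blocks.

Violet, total 991 blocks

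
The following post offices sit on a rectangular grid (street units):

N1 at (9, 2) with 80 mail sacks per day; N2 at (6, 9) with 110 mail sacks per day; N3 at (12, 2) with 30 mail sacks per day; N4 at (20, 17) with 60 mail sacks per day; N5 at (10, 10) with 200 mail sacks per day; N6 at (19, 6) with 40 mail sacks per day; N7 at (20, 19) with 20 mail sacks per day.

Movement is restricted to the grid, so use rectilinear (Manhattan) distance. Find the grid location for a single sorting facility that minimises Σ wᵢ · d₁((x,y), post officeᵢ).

(10, 10)

Manhattan distance separates: Σwᵢ(|x−xᵢ|+|y−yᵢ|) = Σwᵢ|x−xᵢ| + Σwᵢ|y−yᵢ|, so x and y are optimised independently as 1-D weighted medians.
Total weight W = 540; half = 270.
x-coordinate, sorted with cumulative weight:
  x=6 (N2, w=110) cum 110
  x=9 (N1, w=80) cum 190
  x=10 (N5, w=200) cum 390  ← median
  x=12 (N3, w=30) cum 420
  x=19 (N6, w=40) cum 460
  x=20 (N4, w=60) cum 520
  x=20 (N7, w=20) cum 540
⇒ x* = 10
y-coordinate, sorted with cumulative weight:
  y=2 (N1, w=80) cum 80
  y=2 (N3, w=30) cum 110
  y=6 (N6, w=40) cum 150
  y=9 (N2, w=110) cum 260
  y=10 (N5, w=200) cum 460  ← median
  y=17 (N4, w=60) cum 520
  y=19 (N7, w=20) cum 540
⇒ y* = 10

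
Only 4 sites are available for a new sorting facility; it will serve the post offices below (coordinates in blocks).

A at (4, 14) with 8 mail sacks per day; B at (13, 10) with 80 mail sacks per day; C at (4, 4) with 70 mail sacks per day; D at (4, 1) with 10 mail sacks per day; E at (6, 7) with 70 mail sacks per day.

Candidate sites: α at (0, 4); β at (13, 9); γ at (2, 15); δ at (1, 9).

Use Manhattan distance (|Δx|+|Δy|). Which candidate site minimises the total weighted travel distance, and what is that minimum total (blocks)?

β, total 1972 blocks

Total weighted distance at each candidate:
  α (0, 4): total = 2612
  β (13, 9): total = 1972
  γ (2, 15): total = 3214
  δ (1, 9): total = 2264
Minimum is at β with total 1972 blocks.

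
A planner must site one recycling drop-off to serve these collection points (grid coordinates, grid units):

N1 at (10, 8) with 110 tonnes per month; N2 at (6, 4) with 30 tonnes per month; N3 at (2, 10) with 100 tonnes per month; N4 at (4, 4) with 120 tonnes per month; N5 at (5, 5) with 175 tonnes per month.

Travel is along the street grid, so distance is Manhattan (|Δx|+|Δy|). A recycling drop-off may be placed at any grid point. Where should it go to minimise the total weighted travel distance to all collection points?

Manhattan distance separates: Σwᵢ(|x−xᵢ|+|y−yᵢ|) = Σwᵢ|x−xᵢ| + Σwᵢ|y−yᵢ|, so x and y are optimised independently as 1-D weighted medians.
Total weight W = 535; half = 267.5.
x-coordinate, sorted with cumulative weight:
  x=2 (N3, w=100) cum 100
  x=4 (N4, w=120) cum 220
  x=5 (N5, w=175) cum 395  ← median
  x=6 (N2, w=30) cum 425
  x=10 (N1, w=110) cum 535
⇒ x* = 5
y-coordinate, sorted with cumulative weight:
  y=4 (N2, w=30) cum 30
  y=4 (N4, w=120) cum 150
  y=5 (N5, w=175) cum 325  ← median
  y=8 (N1, w=110) cum 435
  y=10 (N3, w=100) cum 535
⇒ y* = 5

(5, 5)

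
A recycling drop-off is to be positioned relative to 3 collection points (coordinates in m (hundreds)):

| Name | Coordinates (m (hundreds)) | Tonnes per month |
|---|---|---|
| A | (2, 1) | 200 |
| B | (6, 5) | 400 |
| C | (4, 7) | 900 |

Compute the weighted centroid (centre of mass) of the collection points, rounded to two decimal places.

The minimiser of Σwᵢ‖p−pᵢ‖² is the weighted centroid p* = (Σwᵢpᵢ)/(Σwᵢ).
Σwᵢ = 1500.
Σwᵢxᵢ = 200·2 + 400·6 + 900·4 = 6400.
Σwᵢyᵢ = 200·1 + 400·5 + 900·7 = 8500.
x* = 6400/1500 = 4.27, y* = 8500/1500 = 5.67.

(4.27, 5.67)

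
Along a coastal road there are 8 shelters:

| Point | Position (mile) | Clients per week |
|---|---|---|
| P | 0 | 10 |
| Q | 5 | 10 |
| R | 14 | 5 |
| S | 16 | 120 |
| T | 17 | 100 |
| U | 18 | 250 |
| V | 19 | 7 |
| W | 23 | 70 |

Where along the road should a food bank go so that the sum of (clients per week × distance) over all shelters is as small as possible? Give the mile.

x = 18

For a sum of weighted absolute distances on a line, the optimum is the weighted median (not the mean). Total weight W = 572; half-weight = 286.
Sort by position and accumulate weight:
  mile 0 (P, w=10) → cum 10
  mile 5 (Q, w=10) → cum 20
  mile 14 (R, w=5) → cum 25
  mile 16 (S, w=120) → cum 145
  mile 17 (T, w=100) → cum 245
  mile 18 (U, w=250) → cum 495  ≥ 286 → median here
  mile 19 (V, w=7) → cum 502
  mile 23 (W, w=70) → cum 572
Optimal location: mile 18.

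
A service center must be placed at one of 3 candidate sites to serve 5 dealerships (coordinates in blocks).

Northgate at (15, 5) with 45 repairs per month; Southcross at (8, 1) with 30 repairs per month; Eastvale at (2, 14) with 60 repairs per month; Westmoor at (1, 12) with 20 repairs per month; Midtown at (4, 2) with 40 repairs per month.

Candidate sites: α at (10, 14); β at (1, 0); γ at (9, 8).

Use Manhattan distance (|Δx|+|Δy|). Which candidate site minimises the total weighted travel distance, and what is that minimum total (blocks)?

γ, total 2105 blocks

Total weighted distance at each candidate:
  α (10, 14): total = 2500
  β (1, 0): total = 2435
  γ (9, 8): total = 2105
Minimum is at γ with total 2105 blocks.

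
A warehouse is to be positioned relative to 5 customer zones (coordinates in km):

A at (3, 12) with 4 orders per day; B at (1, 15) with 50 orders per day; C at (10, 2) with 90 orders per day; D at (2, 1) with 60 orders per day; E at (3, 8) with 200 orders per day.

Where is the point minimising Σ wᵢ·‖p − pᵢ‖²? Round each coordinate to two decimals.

(4.16, 6.53)

The minimiser of Σwᵢ‖p−pᵢ‖² is the weighted centroid p* = (Σwᵢpᵢ)/(Σwᵢ).
Σwᵢ = 404.
Σwᵢxᵢ = 4·3 + 50·1 + 90·10 + 60·2 + 200·3 = 1682.
Σwᵢyᵢ = 4·12 + 50·15 + 90·2 + 60·1 + 200·8 = 2638.
x* = 1682/404 = 4.16, y* = 2638/404 = 6.53.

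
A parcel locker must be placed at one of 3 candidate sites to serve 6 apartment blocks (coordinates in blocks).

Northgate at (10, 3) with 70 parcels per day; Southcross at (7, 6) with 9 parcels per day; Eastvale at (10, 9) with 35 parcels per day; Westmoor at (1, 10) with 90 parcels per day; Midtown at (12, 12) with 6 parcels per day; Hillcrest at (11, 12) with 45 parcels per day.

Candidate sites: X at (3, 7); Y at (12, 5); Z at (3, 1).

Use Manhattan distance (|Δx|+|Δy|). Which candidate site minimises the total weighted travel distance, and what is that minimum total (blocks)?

Total weighted distance at each candidate:
  X (3, 7): total = 2249
  Y (12, 5): total = 2386
  Z (3, 1): total = 3201
Minimum is at X with total 2249 blocks.

X, total 2249 blocks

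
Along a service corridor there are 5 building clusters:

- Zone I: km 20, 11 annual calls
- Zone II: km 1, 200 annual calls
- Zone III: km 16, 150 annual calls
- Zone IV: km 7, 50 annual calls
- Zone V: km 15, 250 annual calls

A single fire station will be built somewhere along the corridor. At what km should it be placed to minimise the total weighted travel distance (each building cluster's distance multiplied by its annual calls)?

x = 15

For a sum of weighted absolute distances on a line, the optimum is the weighted median (not the mean). Total weight W = 661; half-weight = 330.5.
Sort by position and accumulate weight:
  km 1 (Zone II, w=200) → cum 200
  km 7 (Zone IV, w=50) → cum 250
  km 15 (Zone V, w=250) → cum 500  ≥ 330.5 → median here
  km 16 (Zone III, w=150) → cum 650
  km 20 (Zone I, w=11) → cum 661
Optimal location: km 15.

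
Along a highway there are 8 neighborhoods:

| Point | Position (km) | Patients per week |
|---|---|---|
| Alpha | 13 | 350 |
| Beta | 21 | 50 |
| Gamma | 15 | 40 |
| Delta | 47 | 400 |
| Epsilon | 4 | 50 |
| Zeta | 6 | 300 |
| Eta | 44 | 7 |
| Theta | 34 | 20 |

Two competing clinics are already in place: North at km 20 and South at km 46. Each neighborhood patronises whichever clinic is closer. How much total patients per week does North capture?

The indifferent point is the midpoint (20+46)/2 = 33; neighborhoods left of it (closer to North at 20) go to North, those right go to South.
  Epsilon at 4 (w=50) → North
  Zeta at 6 (w=300) → North
  Alpha at 13 (w=350) → North
  Gamma at 15 (w=40) → North
  Beta at 21 (w=50) → North
  Theta at 34 (w=20) → South
  Eta at 44 (w=7) → South
  Delta at 47 (w=400) → South
North captures 790; South captures 427.

790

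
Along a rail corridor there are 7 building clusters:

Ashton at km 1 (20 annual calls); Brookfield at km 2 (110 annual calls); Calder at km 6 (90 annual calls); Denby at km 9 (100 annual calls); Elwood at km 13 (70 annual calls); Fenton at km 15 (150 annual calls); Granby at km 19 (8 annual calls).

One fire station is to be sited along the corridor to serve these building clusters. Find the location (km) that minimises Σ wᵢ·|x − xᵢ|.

x = 9

For a sum of weighted absolute distances on a line, the optimum is the weighted median (not the mean). Total weight W = 548; half-weight = 274.
Sort by position and accumulate weight:
  km 1 (Ashton, w=20) → cum 20
  km 2 (Brookfield, w=110) → cum 130
  km 6 (Calder, w=90) → cum 220
  km 9 (Denby, w=100) → cum 320  ≥ 274 → median here
  km 13 (Elwood, w=70) → cum 390
  km 15 (Fenton, w=150) → cum 540
  km 19 (Granby, w=8) → cum 548
Optimal location: km 9.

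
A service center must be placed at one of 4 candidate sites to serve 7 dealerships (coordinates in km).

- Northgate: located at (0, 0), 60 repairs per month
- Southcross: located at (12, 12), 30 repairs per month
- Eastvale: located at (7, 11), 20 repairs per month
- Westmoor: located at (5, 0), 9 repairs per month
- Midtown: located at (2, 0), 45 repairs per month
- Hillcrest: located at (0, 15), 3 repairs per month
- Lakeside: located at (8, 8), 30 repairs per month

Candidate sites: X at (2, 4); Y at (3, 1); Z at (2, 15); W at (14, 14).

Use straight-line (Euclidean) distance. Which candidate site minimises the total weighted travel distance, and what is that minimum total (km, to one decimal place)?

Total weighted distance at each candidate:
  X (2, 4): total = 1299.4
  Y (3, 1): total = 1216.3
  Z (2, 15): total = 2444.5
  W (14, 14): total = 2701.3
Minimum is at Y with total 1216.3 km.

Y, total 1216.3 km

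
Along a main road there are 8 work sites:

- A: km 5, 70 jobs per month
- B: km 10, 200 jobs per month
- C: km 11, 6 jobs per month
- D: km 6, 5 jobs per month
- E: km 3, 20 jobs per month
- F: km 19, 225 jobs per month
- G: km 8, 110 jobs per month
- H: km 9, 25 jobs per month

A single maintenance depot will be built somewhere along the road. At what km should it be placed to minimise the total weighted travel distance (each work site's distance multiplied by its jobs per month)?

For a sum of weighted absolute distances on a line, the optimum is the weighted median (not the mean). Total weight W = 661; half-weight = 330.5.
Sort by position and accumulate weight:
  km 3 (E, w=20) → cum 20
  km 5 (A, w=70) → cum 90
  km 6 (D, w=5) → cum 95
  km 8 (G, w=110) → cum 205
  km 9 (H, w=25) → cum 230
  km 10 (B, w=200) → cum 430  ≥ 330.5 → median here
  km 11 (C, w=6) → cum 436
  km 19 (F, w=225) → cum 661
Optimal location: km 10.

x = 10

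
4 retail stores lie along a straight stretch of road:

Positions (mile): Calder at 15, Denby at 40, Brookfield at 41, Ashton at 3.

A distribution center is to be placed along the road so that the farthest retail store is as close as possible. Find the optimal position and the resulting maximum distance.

The 1-center on a line is the midpoint of the two extreme points: leftmost at 3, rightmost at 41.
Optimal location = (3 + 41)/2 = 22; maximum distance = (41 − 3)/2 = 19.

location 22, max distance 19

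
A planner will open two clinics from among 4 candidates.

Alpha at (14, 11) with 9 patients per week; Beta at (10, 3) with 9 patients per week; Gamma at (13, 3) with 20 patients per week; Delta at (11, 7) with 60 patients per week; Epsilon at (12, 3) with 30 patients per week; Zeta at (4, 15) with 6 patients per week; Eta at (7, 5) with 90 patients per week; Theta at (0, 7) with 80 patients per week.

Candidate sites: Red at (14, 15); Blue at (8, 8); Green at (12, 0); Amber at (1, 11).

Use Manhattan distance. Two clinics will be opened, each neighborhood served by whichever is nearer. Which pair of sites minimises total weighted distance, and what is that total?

Evaluate every pair (each demand assigned to the nearer of the two):
  {Blue, Amber}: total = 1656
  {Blue, Green}: total = 1682
  {Red, Blue}: total = 1949
  {Green, Amber}: total = 2154
  {Red, Amber}: total = 3042
  {Red, Green}: total = 3211
Best pair: {Blue, Amber} with total 1656.

{Blue, Amber}, total 1656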